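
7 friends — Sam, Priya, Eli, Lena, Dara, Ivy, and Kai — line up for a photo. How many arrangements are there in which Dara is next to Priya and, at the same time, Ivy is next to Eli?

480

Treat {Dara,Priya} as one block (2 orders) and {Ivy,Eli} as another (2 orders).
That leaves 5 units to arrange: 2 × 2 × 5! = 4 × 120 = 480.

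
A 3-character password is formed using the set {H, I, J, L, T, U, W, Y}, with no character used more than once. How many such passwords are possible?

336

With no repetition, fill the 3 characters in order: 8 choices, then 7, down to 6.
8 × 7 × 6 = 336.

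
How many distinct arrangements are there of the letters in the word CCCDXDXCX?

1260

Letter multiplicities in CCCDXDXCX: C×4, D×2, X×3.
So there are 9! / (4!·3!·2!) = 1260 distinguishable arrangements.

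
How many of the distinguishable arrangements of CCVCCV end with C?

Fix C in the last position and arrange the remaining 5 letters.
Those 5 letters have C appearing 3 times and V appearing twice, giving (5)!/(3!·2!) = 10.

10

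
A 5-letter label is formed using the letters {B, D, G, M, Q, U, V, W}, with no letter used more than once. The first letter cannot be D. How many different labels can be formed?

5880

The first letter has 8−1 = 7 choices (anything except D).
The remaining 4 letters are filled from the other 7 symbols without repetition: 7 × 6 × 5 × 4 = 840.
Total: 7 × 840 = 5880.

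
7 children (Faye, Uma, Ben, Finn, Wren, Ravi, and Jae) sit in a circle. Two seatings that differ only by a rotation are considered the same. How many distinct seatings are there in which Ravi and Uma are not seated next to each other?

Without the restriction there are (6)! = 720 seatings.
Seatings with Ravi beside Uma: treat them as a block with 2 internal orders, giving 2 × (5)! = 240.
Subtracting, 720 − 240 = 480.

480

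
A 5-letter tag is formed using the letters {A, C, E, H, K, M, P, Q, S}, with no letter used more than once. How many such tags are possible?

15120

This is a permutation of 5 out of 9: P(9,5) = 9!/4!.
9 × 8 × 7 × 6 × 5 = 15120.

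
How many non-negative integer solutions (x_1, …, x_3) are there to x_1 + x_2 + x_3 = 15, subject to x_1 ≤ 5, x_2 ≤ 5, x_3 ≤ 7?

6

By stars and bars, unrestricted non-negative solutions to x_1+…+x_3 = 15 number C(15+2,2) = 136.
Subtract solutions that violate a single cap (substitute x_i' = x_i − (cap_i+1)): x_1 ≥ 6 gives C(11,2) = 55; x_2 ≥ 6 gives C(11,2) = 55; x_3 ≥ 8 gives C(9,2) = 36. Together 146.
Add back pairs where two caps are both exceeded: 10 + 3 + 3 = 16.
By inclusion–exclusion the count is 136 − 146 + 16 = 6.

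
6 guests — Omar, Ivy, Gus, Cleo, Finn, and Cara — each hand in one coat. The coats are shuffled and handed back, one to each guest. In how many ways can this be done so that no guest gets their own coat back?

265

Let Aᵢ be the assignments in which guest i gets their own coat. We want the size of the complement of A₁∪…∪A_6.
By inclusion–exclusion this is Σ_{j=0}^{6} (−1)^j C(6,j)·(6−j)!.
Computing: 720 − 720 + 360 − 120 + 30 − 6 + 1 = 265.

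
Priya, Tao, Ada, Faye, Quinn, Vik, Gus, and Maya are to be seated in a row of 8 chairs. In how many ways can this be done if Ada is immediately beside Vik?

10080

Place the 6 others and the Ada-Vik pair as 7 objects in a line; the pair has 2 internal arrangements.
So the count is 2·(7)! = 10080.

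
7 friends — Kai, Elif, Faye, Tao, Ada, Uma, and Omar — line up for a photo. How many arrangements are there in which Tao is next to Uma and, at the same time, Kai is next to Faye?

480

Treat {Tao,Uma} as one block (2 orders) and {Kai,Faye} as another (2 orders).
That leaves 5 units to arrange: 2 × 2 × 5! = 4 × 120 = 480.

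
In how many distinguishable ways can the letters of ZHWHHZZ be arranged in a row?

140

Letter multiplicities in ZHWHHZZ: H×3, W×1, Z×3.
The number of distinct arrangements is 7!/(3!·3!) = 5040/36 = 140.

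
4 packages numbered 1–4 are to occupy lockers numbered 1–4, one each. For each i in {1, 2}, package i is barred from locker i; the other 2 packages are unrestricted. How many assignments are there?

Let Aᵢ (for i ∈ {1, 2}) be the placements that put package i in its forbidden locker. Any j of these fix j positions, leaving (4−j)! ways to fill the rest, and there are C(2,j) ways to pick which j.
By inclusion–exclusion, the number of valid placements is Σ_{j=0}^{2} (−1)^j C(2,j)·(4−j)!.
Computing: 24 − 12 + 2 = 14.

14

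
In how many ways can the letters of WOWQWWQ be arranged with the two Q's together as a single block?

Treat the 2 copies of Q as a single block. The multiset to arrange is then {QQ, O, W, W, W, W}, 6 items in all.
That gives (6)!/(4!) = 30 arrangements.

30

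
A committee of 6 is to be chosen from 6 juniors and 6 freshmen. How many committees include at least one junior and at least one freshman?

Total 6-person selections from all 12: C(12,6) = 924.
Subtract selections that omit an entire group: no juniors → C(6,6) = 1; no freshmen → C(6,6) = 1.
Both groups omitted at once is impossible, so 924 − 2 = 922.

922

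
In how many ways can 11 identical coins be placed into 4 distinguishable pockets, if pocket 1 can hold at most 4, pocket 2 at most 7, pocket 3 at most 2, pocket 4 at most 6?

Ignoring the caps, the number of non-negative solutions to x_1+…+x_4 = 11 is C(14,3) = 364.
Subtract solutions that violate a single cap (substitute x_i' = x_i − (cap_i+1)): x_1 ≥ 5 gives C(9,3) = 84; x_2 ≥ 8 gives C(6,3) = 20; x_3 ≥ 3 gives C(11,3) = 165; x_4 ≥ 7 gives C(7,3) = 35. Together 304.
Add back pairs where two caps are both exceeded: 0 + 20 + 0 + 1 + 0 + 4 = 25.
By inclusion–exclusion the count is 364 − 304 + 25 = 85.

85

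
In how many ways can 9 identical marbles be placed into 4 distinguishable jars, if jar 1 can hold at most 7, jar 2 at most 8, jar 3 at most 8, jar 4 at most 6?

204

Ignoring the caps, the number of non-negative solutions to x_1+…+x_4 = 9 is C(12,3) = 220.
Subtract solutions that violate a single cap (substitute x_i' = x_i − (cap_i+1)): x_1 ≥ 8 gives C(4,3) = 4; x_2 ≥ 9 gives C(3,3) = 1; x_3 ≥ 9 gives C(3,3) = 1; x_4 ≥ 7 gives C(5,3) = 10. Together 16.
No two caps can be exceeded simultaneously, so the pair terms are all 0.
By inclusion–exclusion the count is 220 − 16 + 0 = 204.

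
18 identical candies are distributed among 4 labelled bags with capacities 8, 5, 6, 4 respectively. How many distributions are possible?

Ignoring the caps, the number of non-negative solutions to x_1+…+x_4 = 18 is C(21,3) = 1330.
Subtract solutions that violate a single cap (substitute x_i' = x_i − (cap_i+1)): x_1 ≥ 9 gives C(12,3) = 220; x_2 ≥ 6 gives C(15,3) = 455; x_3 ≥ 7 gives C(14,3) = 364; x_4 ≥ 5 gives C(16,3) = 560. Together 1599.
Add back pairs where two caps are both exceeded: 20 + 10 + 35 + 56 + 120 + 84 = 325.
Subtract triples: 0 + 0 + 0 + 1 = 1.
By inclusion–exclusion the count is 1330 − 1599 + 325 − 1 = 55.

55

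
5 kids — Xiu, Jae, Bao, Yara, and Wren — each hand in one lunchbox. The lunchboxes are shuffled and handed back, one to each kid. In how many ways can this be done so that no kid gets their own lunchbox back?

44

Let Aᵢ be the assignments in which kid i gets their own lunchbox. We want the size of the complement of A₁∪…∪A_5.
By inclusion–exclusion this is Σ_{j=0}^{5} (−1)^j C(5,j)·(5−j)!.
Computing: 120 − 120 + 60 − 20 + 5 − 1 = 44.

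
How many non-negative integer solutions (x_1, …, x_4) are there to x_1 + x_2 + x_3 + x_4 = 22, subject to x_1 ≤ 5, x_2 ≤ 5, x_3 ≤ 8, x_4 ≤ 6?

10

Without the upper bounds there are C(25,3) = 2300 ways to split 22 among 4 variables.
Subtract solutions that violate a single cap (substitute x_i' = x_i − (cap_i+1)): x_1 ≥ 6 gives C(19,3) = 969; x_2 ≥ 6 gives C(19,3) = 969; x_3 ≥ 9 gives C(16,3) = 560; x_4 ≥ 7 gives C(18,3) = 816. Together 3314.
Add back pairs where two caps are both exceeded: 286 + 120 + 220 + 120 + 220 + 84 = 1050.
Subtract triples: 4 + 20 + 1 + 1 = 26.
By inclusion–exclusion the count is 2300 − 3314 + 1050 − 26 = 10.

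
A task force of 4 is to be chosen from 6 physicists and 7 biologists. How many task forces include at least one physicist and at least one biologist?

Unrestricted: C(13,4) = 715 ways to pick any 4 of the 13.
Selections missing a whole group: no physicists → C(7,4) = 35; no biologists → C(6,4) = 15.
Both groups omitted at once is impossible, so 715 − 50 = 665.

665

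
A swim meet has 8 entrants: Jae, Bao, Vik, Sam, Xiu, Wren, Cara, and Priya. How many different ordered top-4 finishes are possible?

This is an ordered selection of 4 from 8: P(8,4).
That gives 8 × 7 × 6 × 5 = 1680.

1680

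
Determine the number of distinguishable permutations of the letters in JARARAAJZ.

The 9 letters of JARARAAJZ have repeats: A appearing 4 times, J appearing twice, and R appearing twice.
The number of distinct arrangements is 9!/(4!·2!·2!) = 362880/96 = 3780.

3780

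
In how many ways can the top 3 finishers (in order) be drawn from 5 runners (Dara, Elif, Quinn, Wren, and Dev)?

60

There are 5 choices for 1st place, 4 for 2nd, and 3 for 3rd.
That gives 5 × 4 × 3 = 60.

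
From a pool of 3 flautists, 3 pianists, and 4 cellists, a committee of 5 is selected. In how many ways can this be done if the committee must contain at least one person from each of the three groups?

With no constraint there are C(10,5) = 252 possible selections.
Subtract selections that omit an entire group: no flautists → C(7,5) = 21; no pianists → C(7,5) = 21; no cellists → C(6,5) = 6.
Add back selections omitting two groups (i.e. drawn from a single group): C(3,5) + C(3,5) + C(4,5) = 0.
By inclusion–exclusion: 252 − 48 + 0 = 204.

204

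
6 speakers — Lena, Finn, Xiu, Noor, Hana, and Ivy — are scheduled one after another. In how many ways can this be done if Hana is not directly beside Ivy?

480

There are 6! = 720 arrangements in all. If Hana and Ivy are adjacent, merging them into one block gives 2·(5)! = 240 arrangements.
So 720 − 240 = 480 arrangements keep them apart.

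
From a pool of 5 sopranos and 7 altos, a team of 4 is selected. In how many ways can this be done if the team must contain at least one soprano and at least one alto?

455

With no constraint there are C(12,4) = 495 possible selections.
Subtract selections that omit an entire group: no sopranos → C(7,4) = 35; no altos → C(5,4) = 5.
Both groups omitted at once is impossible, so 495 − 40 = 455.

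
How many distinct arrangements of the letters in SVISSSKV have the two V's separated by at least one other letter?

There are 8!/(4!·2!) = 840 arrangements of SVISSSKV in total.
If the two V's are adjacent, glue them into one block, leaving 7 items to arrange: (7)!/(4!) = 210 ways.
Hence 840 − 210 = 630.

630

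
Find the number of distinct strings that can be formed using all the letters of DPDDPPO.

140

Letter multiplicities in DPDDPPO: D×3, O×1, P×3.
The number of distinct arrangements is 7!/(3!·3!) = 5040/36 = 140.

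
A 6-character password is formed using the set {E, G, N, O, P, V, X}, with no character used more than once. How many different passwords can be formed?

With no repetition, fill the 6 characters in order: 7 choices, then 6, down to 2.
That product is 7 × 6 × 5 × 4 × 3 × 2 = 5040.

5040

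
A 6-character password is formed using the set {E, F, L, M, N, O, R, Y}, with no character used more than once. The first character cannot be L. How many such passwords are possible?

17640

The first character has 8−1 = 7 choices (anything except L).
The remaining 5 characters are filled from the other 7 symbols without repetition: 7 × 6 × 5 × 4 × 3 = 2520.
Total: 7 × 2520 = 17640.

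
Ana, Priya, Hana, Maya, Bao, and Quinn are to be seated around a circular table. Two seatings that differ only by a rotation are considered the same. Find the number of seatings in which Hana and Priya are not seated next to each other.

All circular seatings of 6 people number (5)! = 120.
Those with Hana next to Priya: fuse the pair into one unit and seat 5 units around a circle — 2·(4)! = 48.
Subtracting, 120 − 48 = 72.

72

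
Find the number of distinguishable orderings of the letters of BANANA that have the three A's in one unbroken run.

Treat the 3 copies of A as a single block. The multiset to arrange is then {AAA, B, N, N}, 4 items in all.
That gives (4)!/(2!) = 12 arrangements.

12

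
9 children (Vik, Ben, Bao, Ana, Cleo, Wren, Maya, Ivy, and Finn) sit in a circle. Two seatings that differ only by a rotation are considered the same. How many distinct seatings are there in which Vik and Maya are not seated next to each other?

Without the restriction there are (8)! = 40320 seatings.
Those with Vik next to Maya: fuse the pair into one unit and seat 8 units around a circle — 2·(7)! = 10080.
Subtracting, 40320 − 10080 = 30240.

30240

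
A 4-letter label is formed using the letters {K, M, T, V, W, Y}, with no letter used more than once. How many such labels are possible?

360

Choose and order 4 of the 6 symbols: the first letter has 6 options, the next 5, then 4, 3.
That product is 6 × 5 × 4 × 3 = 360.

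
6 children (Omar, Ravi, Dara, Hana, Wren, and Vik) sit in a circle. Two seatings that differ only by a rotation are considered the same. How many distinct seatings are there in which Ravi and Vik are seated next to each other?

Treat {Ravi, Vik} as one unit (2 internal orders) and seat the resulting 5 units around the table: (4)! circular arrangements.
So 2 × (4)! = 2 × 24 = 48.

48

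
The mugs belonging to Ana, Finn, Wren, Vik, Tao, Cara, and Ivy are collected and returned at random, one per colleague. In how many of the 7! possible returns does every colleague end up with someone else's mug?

1854

Let Aᵢ be the assignments in which colleague i gets their own mug. We want the size of the complement of A₁∪…∪A_7.
By inclusion–exclusion this is Σ_{j=0}^{7} (−1)^j C(7,j)·(7−j)!.
Computing: 5040 − 5040 + 2520 − 840 + 210 − 42 + 7 − 1 = 1854.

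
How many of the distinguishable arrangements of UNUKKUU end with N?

With the last slot taken by N, it remains to arrange the other 6 letters (UUKKUU).
Those 6 letters have K appearing twice and U appearing 4 times, giving (6)!/(4!·2!) = 15.

15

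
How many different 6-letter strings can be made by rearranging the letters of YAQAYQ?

The 6 letters of YAQAYQ have repeats: A appearing twice, Q appearing twice, and Y appearing twice.
So there are 6! / (2!·2!·2!) = 90 distinguishable arrangements.

90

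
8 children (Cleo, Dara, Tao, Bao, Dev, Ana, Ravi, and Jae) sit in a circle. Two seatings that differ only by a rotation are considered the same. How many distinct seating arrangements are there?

Around a circle, 8 distinct people have 8!/8 = (7)! = 5040 rotationally distinct seatings.

5040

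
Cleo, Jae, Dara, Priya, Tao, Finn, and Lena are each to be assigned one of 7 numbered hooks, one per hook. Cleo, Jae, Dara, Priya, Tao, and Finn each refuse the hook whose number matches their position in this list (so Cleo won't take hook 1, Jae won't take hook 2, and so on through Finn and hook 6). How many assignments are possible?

2119

Let Aᵢ (for 1 ≤ i ≤ 6) be the placements that put person i in their forbidden hook. Any j of these fix j positions, leaving (7−j)! ways to fill the rest, and there are C(6,j) ways to pick which j.
By inclusion–exclusion, the number of valid placements is Σ_{j=0}^{6} (−1)^j C(6,j)·(7−j)!.
Computing: 5040 − 4320 + 1800 − 480 + 90 − 12 + 1 = 2119.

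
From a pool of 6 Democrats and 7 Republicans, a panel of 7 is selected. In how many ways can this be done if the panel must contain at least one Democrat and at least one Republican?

1715

Total 7-person selections from all 13: C(13,7) = 1716.
Selections missing a whole group: no Democrats → C(7,7) = 1; no Republicans → C(6,7) = 0.
Both groups omitted at once is impossible, so 1716 − 1 = 1715.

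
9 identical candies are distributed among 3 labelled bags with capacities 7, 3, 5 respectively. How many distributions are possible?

Without the upper bounds there are C(11,2) = 55 ways to split 9 among 3 bags.
Subtract solutions that violate a single cap (substitute x_i' = x_i − (cap_i+1)): x_1 ≥ 8 gives C(3,2) = 3; x_2 ≥ 4 gives C(7,2) = 21; x_3 ≥ 6 gives C(5,2) = 10. Together 34.
No two caps can be exceeded simultaneously, so the pair terms are all 0.
By inclusion–exclusion the count is 55 − 34 + 0 = 21.

21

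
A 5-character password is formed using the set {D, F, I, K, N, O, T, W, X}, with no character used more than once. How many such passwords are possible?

15120

Choose and order 5 of the 9 symbols: the first character has 9 options, the next 8, and so on down to 5.
9 × 8 × 7 × 6 × 5 = 15120.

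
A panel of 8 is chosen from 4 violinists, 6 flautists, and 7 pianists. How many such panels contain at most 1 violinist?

Split by how many violinists are chosen (0 through 1).
Sum: C(4,0)·C(13,8) + C(4,1)·C(13,7) = 1287 + 6864 = 8151.

8151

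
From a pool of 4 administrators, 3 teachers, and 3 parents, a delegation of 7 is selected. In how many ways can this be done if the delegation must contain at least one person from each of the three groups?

With no constraint there are C(10,7) = 120 possible selections.
Subtract selections that omit an entire group: no administrators → C(6,7) = 0; no teachers → C(7,7) = 1; no parents → C(7,7) = 1.
Add back selections omitting two groups (i.e. drawn from a single group): C(4,7) + C(3,7) + C(3,7) = 0.
By inclusion–exclusion: 120 − 2 + 0 = 118.

118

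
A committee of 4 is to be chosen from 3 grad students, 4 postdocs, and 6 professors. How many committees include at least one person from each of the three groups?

360

With no constraint there are C(13,4) = 715 possible selections.
Selections missing a whole group: no grad students → C(10,4) = 210; no postdocs → C(9,4) = 126; no professors → C(7,4) = 35.
Add back selections omitting two groups (i.e. drawn from a single group): C(3,4) + C(4,4) + C(6,4) = 16.
By inclusion–exclusion: 715 − 371 + 16 = 360.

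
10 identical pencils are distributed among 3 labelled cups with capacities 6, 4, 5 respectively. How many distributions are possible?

20

Without the upper bounds there are C(12,2) = 66 ways to split 10 among 3 cups.
Subtract solutions that violate a single cap (substitute x_i' = x_i − (cap_i+1)): x_1 ≥ 7 gives C(5,2) = 10; x_2 ≥ 5 gives C(7,2) = 21; x_3 ≥ 6 gives C(6,2) = 15. Together 46.
No two caps can be exceeded simultaneously, so the pair terms are all 0.
By inclusion–exclusion the count is 66 − 46 + 0 = 20.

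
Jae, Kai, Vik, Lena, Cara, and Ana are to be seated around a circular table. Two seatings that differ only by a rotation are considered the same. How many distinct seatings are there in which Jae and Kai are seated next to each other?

Glue Jae and Kai into a block (2 internal orders). Seating 5 units around a circle gives (4)! arrangements.
So 2 × (4)! = 2 × 24 = 48.

48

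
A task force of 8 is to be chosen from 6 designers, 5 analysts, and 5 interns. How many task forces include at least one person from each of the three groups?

Unrestricted: C(16,8) = 12870 ways to pick any 8 of the 16.
Selections missing a whole group: no designers → C(10,8) = 45; no analysts → C(11,8) = 165; no interns → C(11,8) = 165.
Add back selections omitting two groups (i.e. drawn from a single group): C(6,8) + C(5,8) + C(5,8) = 0.
By inclusion–exclusion: 12870 − 375 + 0 = 12495.

12495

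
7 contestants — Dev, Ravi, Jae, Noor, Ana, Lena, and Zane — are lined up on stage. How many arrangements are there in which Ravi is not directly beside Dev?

3600

Of the 7! = 5040 arrangements, those with Ravi and Dev adjacent number 2 × 6! = 1440 (treat the pair as a block with 2 internal orders).
So 5040 − 1440 = 3600 arrangements keep them apart.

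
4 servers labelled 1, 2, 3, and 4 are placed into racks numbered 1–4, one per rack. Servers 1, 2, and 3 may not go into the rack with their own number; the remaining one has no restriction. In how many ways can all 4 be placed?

Let Aᵢ (for i ∈ {1, 2, 3}) be the placements that put server i in its forbidden rack. Any j of these fix j positions, leaving (4−j)! ways to fill the rest, and there are C(3,j) ways to pick which j.
By inclusion–exclusion, the number of valid placements is Σ_{j=0}^{3} (−1)^j C(3,j)·(4−j)!.
Computing: 24 − 18 + 6 − 1 = 11.

11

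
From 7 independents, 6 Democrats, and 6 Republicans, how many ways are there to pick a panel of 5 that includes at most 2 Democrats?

Split by how many Democrats are chosen (0 through 2).
Sum: C(6,0)·C(13,5) + C(6,1)·C(13,4) + C(6,2)·C(13,3) = 1287 + 4290 + 4290 = 9867.

9867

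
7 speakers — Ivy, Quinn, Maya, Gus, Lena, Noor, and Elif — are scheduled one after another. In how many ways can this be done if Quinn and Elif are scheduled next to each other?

Treat {Quinn, Elif} as a single unit. There are 6 units to order, and the pair itself can be ordered 2 ways.
So the count is 2·(6)! = 1440.

1440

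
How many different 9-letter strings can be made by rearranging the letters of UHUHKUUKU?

The 9 letters of UHUHKUUKU have repeats: H appearing twice, K appearing twice, and U appearing 5 times.
So there are 9! / (5!·2!·2!) = 756 distinguishable arrangements.

756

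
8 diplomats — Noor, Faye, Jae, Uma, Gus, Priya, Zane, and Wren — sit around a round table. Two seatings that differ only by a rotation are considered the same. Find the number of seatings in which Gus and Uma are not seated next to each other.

3600

Without the restriction there are (7)! = 5040 seatings.
Seatings with Gus beside Uma: treat them as a block with 2 internal orders, giving 2 × (6)! = 1440.
Subtracting, 5040 − 1440 = 3600.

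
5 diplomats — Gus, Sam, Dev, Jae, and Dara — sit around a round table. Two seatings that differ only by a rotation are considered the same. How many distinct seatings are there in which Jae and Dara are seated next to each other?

Glue Jae and Dara into a block (2 internal orders). Seating 4 units around a circle gives (3)! arrangements.
So 2 × (3)! = 2 × 6 = 12.

12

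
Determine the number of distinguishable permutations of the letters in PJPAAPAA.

The 8 letters of PJPAAPAA have repeats: A appearing 4 times and P appearing 3 times.
The number of distinct arrangements is 8!/(4!·3!) = 40320/144 = 280.

280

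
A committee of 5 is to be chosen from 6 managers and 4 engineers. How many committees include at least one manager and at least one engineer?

246

With no constraint there are C(10,5) = 252 possible selections.
Subtract selections that omit an entire group: no managers → C(4,5) = 0; no engineers → C(6,5) = 6.
Both groups omitted at once is impossible, so 252 − 6 = 246.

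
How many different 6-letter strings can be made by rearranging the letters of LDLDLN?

60

The 6 letters of LDLDLN have repeats: D appearing twice and L appearing 3 times.
Dividing 6! = 720 by 3!·2! = 12 for the repeated letters gives 60.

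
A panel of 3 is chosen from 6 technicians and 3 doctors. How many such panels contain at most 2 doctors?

Split by how many doctors are chosen (0 through 2).
Sum: C(3,0)·C(6,3) + C(3,1)·C(6,2) + C(3,2)·C(6,1) = 20 + 45 + 18 = 83.

83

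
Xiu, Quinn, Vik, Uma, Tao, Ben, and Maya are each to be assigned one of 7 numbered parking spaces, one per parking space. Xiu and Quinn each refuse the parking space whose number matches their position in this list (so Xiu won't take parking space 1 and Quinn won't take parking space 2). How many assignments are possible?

3720

Let Aᵢ (for i ∈ {1, 2}) be the placements that put person i in their forbidden parking space. Any j of these fix j positions, leaving (7−j)! ways to fill the rest, and there are C(2,j) ways to pick which j.
By inclusion–exclusion, the number of valid placements is Σ_{j=0}^{2} (−1)^j C(2,j)·(7−j)!.
Computing: 5040 − 1440 + 120 = 3720.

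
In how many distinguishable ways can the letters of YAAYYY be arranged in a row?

15

YAAYYY has 6 letters with A appearing twice and Y appearing 4 times.
Dividing 6! = 720 by 4!·2! = 48 for the repeated letters gives 15.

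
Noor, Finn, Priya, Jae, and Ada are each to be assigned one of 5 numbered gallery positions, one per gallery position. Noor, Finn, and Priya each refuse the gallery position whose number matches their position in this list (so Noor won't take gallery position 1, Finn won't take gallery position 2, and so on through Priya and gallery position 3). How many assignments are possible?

64

Let Aᵢ (for i ∈ {1, 2, 3}) be the placements that put person i in their forbidden gallery position. Any j of these fix j positions, leaving (5−j)! ways to fill the rest, and there are C(3,j) ways to pick which j.
By inclusion–exclusion, the number of valid placements is Σ_{j=0}^{3} (−1)^j C(3,j)·(5−j)!.
Computing: 120 − 72 + 18 − 2 = 64.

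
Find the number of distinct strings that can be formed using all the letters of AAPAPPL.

140

AAPAPPL has 7 letters with A appearing 3 times and P appearing 3 times.
So there are 7! / (3!·3!) = 140 distinguishable arrangements.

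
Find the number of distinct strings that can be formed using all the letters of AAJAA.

5

AAJAA has 5 letters with A appearing 4 times.
The number of distinct arrangements is 5!/(4!) = 120/24 = 5.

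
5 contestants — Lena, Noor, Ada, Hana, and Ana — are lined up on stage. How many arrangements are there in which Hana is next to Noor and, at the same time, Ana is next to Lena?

24

Treat {Hana,Noor} as one block (2 orders) and {Ana,Lena} as another (2 orders).
That leaves 3 units to arrange: 2 × 2 × 3! = 4 × 6 = 24.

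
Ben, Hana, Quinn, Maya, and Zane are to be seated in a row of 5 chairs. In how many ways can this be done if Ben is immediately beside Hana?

48

Treat {Ben, Hana} as a single unit. There are 4 units to order, and the pair itself can be ordered 2 ways.
So the count is 2·(4)! = 48.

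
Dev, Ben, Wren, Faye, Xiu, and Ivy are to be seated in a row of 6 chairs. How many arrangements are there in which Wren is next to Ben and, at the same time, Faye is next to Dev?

96

Treat {Wren,Ben} as one block (2 orders) and {Faye,Dev} as another (2 orders).
That leaves 4 units to arrange: 2 × 2 × 4! = 4 × 24 = 96.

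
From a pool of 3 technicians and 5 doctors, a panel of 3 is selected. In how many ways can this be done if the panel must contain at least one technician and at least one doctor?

Total 3-person selections from all 8: C(8,3) = 56.
Selections missing a whole group: no technicians → C(5,3) = 10; no doctors → C(3,3) = 1.
Both groups omitted at once is impossible, so 56 − 11 = 45.

45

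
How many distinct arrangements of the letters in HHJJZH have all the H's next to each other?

Treat the 3 copies of H as a single block. The multiset to arrange is then {HHH, J, J, Z}, 4 items in all.
That gives (4)!/(2!) = 12 arrangements.

12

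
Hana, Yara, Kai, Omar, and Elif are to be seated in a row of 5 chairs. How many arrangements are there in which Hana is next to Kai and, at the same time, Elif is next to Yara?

Treat {Hana,Kai} as one block (2 orders) and {Elif,Yara} as another (2 orders).
That leaves 3 units to arrange: 2 × 2 × 3! = 4 × 6 = 24.

24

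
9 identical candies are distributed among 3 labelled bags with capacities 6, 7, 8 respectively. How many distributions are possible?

Without the upper bounds there are C(11,2) = 55 ways to split 9 among 3 bags.
Subtract solutions that violate a single cap (substitute x_i' = x_i − (cap_i+1)): x_1 ≥ 7 gives C(4,2) = 6; x_2 ≥ 8 gives C(3,2) = 3; x_3 ≥ 9 gives C(2,2) = 1. Together 10.
No two caps can be exceeded simultaneously, so the pair terms are all 0.
By inclusion–exclusion the count is 55 − 10 + 0 = 45.

45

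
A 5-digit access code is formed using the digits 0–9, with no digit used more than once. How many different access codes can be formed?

30240

This is a permutation of 5 out of 10: P(10,5) = 10!/5!.
That product is 10 × 9 × 8 × 7 × 6 = 30240.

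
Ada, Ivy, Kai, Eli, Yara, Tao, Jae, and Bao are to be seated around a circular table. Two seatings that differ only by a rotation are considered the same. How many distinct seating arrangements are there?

5040

Seat Ada anywhere (absorbing the rotational symmetry), then permute the other 7: (7)! = 5040.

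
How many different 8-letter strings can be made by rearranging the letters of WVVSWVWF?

Letter multiplicities in WVVSWVWF: F×1, S×1, V×3, W×3.
The number of distinct arrangements is 8!/(3!·3!) = 40320/36 = 1120.

1120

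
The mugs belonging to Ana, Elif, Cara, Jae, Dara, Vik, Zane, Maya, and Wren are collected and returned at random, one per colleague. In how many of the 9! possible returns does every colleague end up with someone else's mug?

This is the derangement count D_9: permutations of 9 items with no fixed point.
By inclusion–exclusion this is Σ_{j=0}^{9} (−1)^j C(9,j)·(9−j)!.
Computing: 362880 − 362880 + 181440 − 60480 + 15120 − 3024 + 504 − 72 + 9 − 1 = 133496.

133496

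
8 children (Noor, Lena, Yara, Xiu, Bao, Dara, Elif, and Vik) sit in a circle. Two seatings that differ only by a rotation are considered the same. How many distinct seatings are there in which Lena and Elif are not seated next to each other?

Without the restriction there are (7)! = 5040 seatings.
Those with Lena next to Elif: fuse the pair into one unit and seat 7 units around a circle — 2·(6)! = 1440.
Subtracting, 5040 − 1440 = 3600.

3600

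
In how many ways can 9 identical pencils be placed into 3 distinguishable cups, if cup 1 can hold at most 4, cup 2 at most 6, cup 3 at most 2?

9

Without the upper bounds there are C(11,2) = 55 ways to split 9 among 3 cups.
Subtract solutions that violate a single cap (substitute x_i' = x_i − (cap_i+1)): x_1 ≥ 5 gives C(6,2) = 15; x_2 ≥ 7 gives C(4,2) = 6; x_3 ≥ 3 gives C(8,2) = 28. Together 49.
Add back pairs where two caps are both exceeded: 0 + 3 + 0 = 3.
By inclusion–exclusion the count is 55 − 49 + 3 = 9.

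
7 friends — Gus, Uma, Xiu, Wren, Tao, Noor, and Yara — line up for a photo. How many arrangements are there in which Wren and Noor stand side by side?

Place the 5 others and the Wren-Noor pair as 6 objects in a line; the pair has 2 internal arrangements.
So the count is 2·(6)! = 1440.

1440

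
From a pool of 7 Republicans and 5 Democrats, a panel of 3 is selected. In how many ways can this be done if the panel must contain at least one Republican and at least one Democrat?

175

Unrestricted: C(12,3) = 220 ways to pick any 3 of the 12.
Selections missing a whole group: no Republicans → C(5,3) = 10; no Democrats → C(7,3) = 35.
Both groups omitted at once is impossible, so 220 − 45 = 175.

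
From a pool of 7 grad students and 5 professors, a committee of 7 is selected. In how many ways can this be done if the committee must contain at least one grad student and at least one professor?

791

Unrestricted: C(12,7) = 792 ways to pick any 7 of the 12.
Subtract selections that omit an entire group: no grad students → C(5,7) = 0; no professors → C(7,7) = 1.
Both groups omitted at once is impossible, so 792 − 1 = 791.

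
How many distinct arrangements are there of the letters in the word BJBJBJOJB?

The 9 letters of BJBJBJOJB have repeats: B appearing 4 times and J appearing 4 times.
So there are 9! / (4!·4!) = 630 distinguishable arrangements.

630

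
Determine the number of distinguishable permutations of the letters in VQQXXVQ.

210

Letter multiplicities in VQQXXVQ: Q×3, V×2, X×2.
The number of distinct arrangements is 7!/(3!·2!·2!) = 5040/24 = 210.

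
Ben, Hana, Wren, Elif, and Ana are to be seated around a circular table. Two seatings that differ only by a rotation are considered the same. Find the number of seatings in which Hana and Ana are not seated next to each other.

12

Without the restriction there are (4)! = 24 seatings.
Those with Hana next to Ana: fuse the pair into one unit and seat 4 units around a circle — 2·(3)! = 12.
Subtracting, 24 − 12 = 12.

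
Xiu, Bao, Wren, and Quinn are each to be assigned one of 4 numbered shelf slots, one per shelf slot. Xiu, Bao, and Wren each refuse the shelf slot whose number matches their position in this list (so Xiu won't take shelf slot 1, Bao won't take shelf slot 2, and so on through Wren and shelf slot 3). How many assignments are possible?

11

Let Aᵢ (for i ∈ {1, 2, 3}) be the placements that put person i in their forbidden shelf slot. Any j of these fix j positions, leaving (4−j)! ways to fill the rest, and there are C(3,j) ways to pick which j.
By inclusion–exclusion, the number of valid placements is Σ_{j=0}^{3} (−1)^j C(3,j)·(4−j)!.
Computing: 24 − 18 + 6 − 1 = 11.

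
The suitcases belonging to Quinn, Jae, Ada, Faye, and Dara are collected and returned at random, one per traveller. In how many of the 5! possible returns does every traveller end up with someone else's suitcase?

Count assignments avoiding every fixed point. For any j of the 5 travellers fixed to their own suitcase, the other 5−j can be arranged in (5−j)! ways.
By inclusion–exclusion this is Σ_{j=0}^{5} (−1)^j C(5,j)·(5−j)!.
Computing: 120 − 120 + 60 − 20 + 5 − 1 = 44.

44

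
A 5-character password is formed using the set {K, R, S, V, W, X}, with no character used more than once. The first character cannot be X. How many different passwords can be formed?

The first character has 6−1 = 5 choices (anything except X).
The remaining 4 characters are filled from the other 5 symbols without repetition: 5 × 4 × 3 × 2 = 120.
Total: 5 × 120 = 600.

600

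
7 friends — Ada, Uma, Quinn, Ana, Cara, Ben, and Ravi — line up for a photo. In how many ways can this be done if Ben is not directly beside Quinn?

Of the 7! = 5040 arrangements, those with Ben and Quinn adjacent number 2 × 6! = 1440 (treat the pair as a block with 2 internal orders).
Complementary counting: 5040 − 1440 = 3600.

3600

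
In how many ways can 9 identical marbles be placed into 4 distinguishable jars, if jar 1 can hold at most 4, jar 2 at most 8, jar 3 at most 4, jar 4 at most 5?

Without the upper bounds there are C(12,3) = 220 ways to split 9 among 4 jars.
Subtract solutions that violate a single cap (substitute x_i' = x_i − (cap_i+1)): x_1 ≥ 5 gives C(7,3) = 35; x_2 ≥ 9 gives C(3,3) = 1; x_3 ≥ 5 gives C(7,3) = 35; x_4 ≥ 6 gives C(6,3) = 20. Together 91.
No two caps can be exceeded simultaneously, so the pair terms are all 0.
By inclusion–exclusion the count is 220 − 91 + 0 = 129.

129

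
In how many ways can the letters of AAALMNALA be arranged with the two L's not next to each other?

1176

There are 9!/(5!·2!) = 1512 arrangements of AAALMNALA in total.
If the two L's are adjacent, glue them into one block, leaving 8 items to arrange: (8)!/(5!) = 336 ways.
Hence 1512 − 336 = 1176.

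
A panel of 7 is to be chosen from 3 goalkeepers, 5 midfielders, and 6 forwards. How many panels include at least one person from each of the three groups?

Total 7-person selections from all 14: C(14,7) = 3432.
Selections missing a whole group: no goalkeepers → C(11,7) = 330; no midfielders → C(9,7) = 36; no forwards → C(8,7) = 8.
Add back selections omitting two groups (i.e. drawn from a single group): C(3,7) + C(5,7) + C(6,7) = 0.
By inclusion–exclusion: 3432 − 374 + 0 = 3058.

3058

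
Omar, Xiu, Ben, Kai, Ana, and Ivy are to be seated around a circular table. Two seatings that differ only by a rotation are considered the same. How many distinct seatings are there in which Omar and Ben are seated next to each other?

48

Treat {Omar, Ben} as one unit (2 internal orders) and seat the resulting 5 units around the table: (4)! circular arrangements.
So 2 × (4)! = 2 × 24 = 48.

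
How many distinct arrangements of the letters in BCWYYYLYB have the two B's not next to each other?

There are 9!/(4!·2!) = 7560 arrangements of BCWYYYLYB in total.
Arrangements with the B's together: treat BB as one letter, giving (8)!/(4!) = 1680.
Hence 7560 − 1680 = 5880.

5880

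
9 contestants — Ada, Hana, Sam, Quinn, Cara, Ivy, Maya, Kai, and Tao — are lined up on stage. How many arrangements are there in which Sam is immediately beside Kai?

80640

Treat {Sam, Kai} as a single unit. There are 8 units to order, and the pair itself can be ordered 2 ways.
So the count is 2·(8)! = 80640.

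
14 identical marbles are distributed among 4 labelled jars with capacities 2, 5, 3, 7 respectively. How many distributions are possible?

By stars and bars, unrestricted non-negative solutions to x_1+…+x_4 = 14 number C(14+3,3) = 680.
Subtract solutions that violate a single cap (substitute x_i' = x_i − (cap_i+1)): x_1 ≥ 3 gives C(14,3) = 364; x_2 ≥ 6 gives C(11,3) = 165; x_3 ≥ 4 gives C(13,3) = 286; x_4 ≥ 8 gives C(9,3) = 84. Together 899.
Add back pairs where two caps are both exceeded: 56 + 120 + 20 + 35 + 1 + 10 = 242.
Subtract triples: 4 + 0 + 0 + 0 = 4.
By inclusion–exclusion the count is 680 − 899 + 242 − 4 = 19.

19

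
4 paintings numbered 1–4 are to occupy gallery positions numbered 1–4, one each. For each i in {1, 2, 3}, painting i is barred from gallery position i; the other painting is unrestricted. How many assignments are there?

Let Aᵢ (for i ∈ {1, 2, 3}) be the placements that put painting i in its forbidden gallery position. Any j of these fix j positions, leaving (4−j)! ways to fill the rest, and there are C(3,j) ways to pick which j.
By inclusion–exclusion, the number of valid placements is Σ_{j=0}^{3} (−1)^j C(3,j)·(4−j)!.
Computing: 24 − 18 + 6 − 1 = 11.

11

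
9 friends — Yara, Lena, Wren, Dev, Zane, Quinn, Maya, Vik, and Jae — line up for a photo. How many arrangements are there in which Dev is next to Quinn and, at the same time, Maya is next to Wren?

20160

Treat {Dev,Quinn} as one block (2 orders) and {Maya,Wren} as another (2 orders).
That leaves 7 units to arrange: 2 × 2 × 7! = 4 × 5040 = 20160.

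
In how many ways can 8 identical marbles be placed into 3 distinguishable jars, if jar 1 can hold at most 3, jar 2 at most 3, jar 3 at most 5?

Ignoring the caps, the number of non-negative solutions to x_1+…+x_3 = 8 is C(10,2) = 45.
Subtract solutions that violate a single cap (substitute x_i' = x_i − (cap_i+1)): x_1 ≥ 4 gives C(6,2) = 15; x_2 ≥ 4 gives C(6,2) = 15; x_3 ≥ 6 gives C(4,2) = 6. Together 36.
Add back pairs where two caps are both exceeded: 1 + 0 + 0 = 1.
By inclusion–exclusion the count is 45 − 36 + 1 = 10.

10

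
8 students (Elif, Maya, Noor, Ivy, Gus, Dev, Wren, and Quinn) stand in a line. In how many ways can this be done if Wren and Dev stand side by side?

10080

Place the 6 others and the Wren-Dev pair as 7 objects in a line; the pair has 2 internal arrangements.
That gives 2 × 7! = 2 × 5040 = 10080.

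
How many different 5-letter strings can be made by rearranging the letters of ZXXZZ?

10

Letter multiplicities in ZXXZZ: X×2, Z×3.
Dividing 5! = 120 by 3!·2! = 12 for the repeated letters gives 10.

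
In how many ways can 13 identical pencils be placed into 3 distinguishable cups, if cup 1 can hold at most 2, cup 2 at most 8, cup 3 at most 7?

Without the upper bounds there are C(15,2) = 105 ways to split 13 among 3 cups.
Subtract solutions that violate a single cap (substitute x_i' = x_i − (cap_i+1)): x_1 ≥ 3 gives C(12,2) = 66; x_2 ≥ 9 gives C(6,2) = 15; x_3 ≥ 8 gives C(7,2) = 21. Together 102.
Add back pairs where two caps are both exceeded: 3 + 6 + 0 = 9.
By inclusion–exclusion the count is 105 − 102 + 9 = 12.

12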